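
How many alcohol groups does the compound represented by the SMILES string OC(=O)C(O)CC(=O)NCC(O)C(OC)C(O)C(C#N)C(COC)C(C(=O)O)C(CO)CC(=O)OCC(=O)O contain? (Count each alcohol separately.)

4

Taking each segment in turn:
  HOOC: –COOH: carbonyl C bonded to –OH and C → carboxylic acid (the –OH is not a separate alcohol).
  CH(OH): –OH on an sp³ carbon → alcohol (secondary).
  CH2CONHCH2: –C(=O)–N– linkage → amide (the N is not an amine).
  CH(OH): –OH on an sp³ carbon → alcohol (secondary).
  CH(OCH3): pendant –OCH3: C–O–C with sp³ C, no adjacent C=O → ether.
  CH(OH): –OH on an sp³ carbon → alcohol (secondary).
  CH(CN): pendant –C≡N: nitrile.
  CH(CH2OCH3): pendant –CH2OCH3: C–O–C linkage → ether.
  CH(COOH): pendant –COOH: carbonyl C bonded to C and –OH → carboxylic acid.
  CH(CH2OH): pendant –CH2OH on an sp³ backbone C → alcohol.
  CH2COOCH2: –C(=O)–O–C with C on the carbonyl side → ester.
  COOH: –COOH: carbonyl C bonded to –OH and C → carboxylic acid (the –OH is not a separate alcohol).
Alcohol appears at: CH(OH), CH(OH), CH(OH), CH(CH2OH) → 4.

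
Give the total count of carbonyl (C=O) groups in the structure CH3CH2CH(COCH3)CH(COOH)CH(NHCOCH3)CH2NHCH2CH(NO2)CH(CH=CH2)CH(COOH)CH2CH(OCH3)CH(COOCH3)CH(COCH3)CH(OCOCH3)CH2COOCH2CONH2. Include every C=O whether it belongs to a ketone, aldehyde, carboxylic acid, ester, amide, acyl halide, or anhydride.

9

CH(COCH3): ketone, 1 C=O (running total 1).
CH(COOH): carboxylic acid, 1 C=O (running total 2).
CH(NHCOCH3): amide, 1 C=O (running total 3).
CH(COOH): carboxylic acid, 1 C=O (running total 4).
CH(COOCH3): ester, 1 C=O (running total 5).
CH(COCH3): ketone, 1 C=O (running total 6).
CH(OCOCH3): ester, 1 C=O (running total 7).
CH2COOCH2: ester, 1 C=O (running total 8).
CONH2: amide, 1 C=O (running total 9).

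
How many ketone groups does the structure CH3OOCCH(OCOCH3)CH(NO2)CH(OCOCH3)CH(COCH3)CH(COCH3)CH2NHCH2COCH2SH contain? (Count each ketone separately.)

3

CH3O–C(=O)–: carbonyl C bonded to C and to –OCH3 → ester (not ketone + ether).
pendant –OC(=O)CH3: an acyloxy group → ester.
–NO2 on an sp³ carbon → nitro (the N=O is not a carbonyl).
pendant –OC(=O)CH3: an acyloxy group → ester.
pendant –COCH3: carbonyl C bonded to two carbons → ketone.
pendant –COCH3: carbonyl C bonded to two carbons → ketone.
C–N–C with sp³ carbons and no adjacent C=O → amine (secondary).
–C(=O)– with carbon on both sides → ketone.
–SH on an sp³ carbon → thiol.
Ketone appears at: CH(COCH3), CH(COCH3), CO → 3.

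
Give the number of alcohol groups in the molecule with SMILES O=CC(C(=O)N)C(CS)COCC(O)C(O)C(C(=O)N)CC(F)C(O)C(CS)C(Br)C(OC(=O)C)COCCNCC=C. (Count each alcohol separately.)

3

Working along the chain:
  OHC: terminal –CHO: carbonyl C bonded to H and C → aldehyde.
  CH(CONH2): pendant –CONH2: carbonyl C bonded to C and N → amide.
  CH(CH2SH): pendant –CH2SH → thiol.
  CH2OCH2: C–O–C with sp³ carbons on both sides and no adjacent C=O → ether.
  CH(OH): –OH on an sp³ carbon → alcohol (secondary).
  CH(OH): –OH on an sp³ carbon → alcohol (secondary).
  CH(CONH2): pendant –CONH2: carbonyl C bonded to C and N → amide.
  CH(F): halogen on an sp³ carbon → alkyl halide.
  CH(OH): –OH on an sp³ carbon → alcohol (secondary).
  CH(CH2SH): pendant –CH2SH → thiol.
  CH(Br): halogen on an sp³ carbon → alkyl halide.
  CH(OCOCH3): pendant –OC(=O)CH3: an acyloxy group → ester.
  CH2OCH2: C–O–C with sp³ carbons on both sides and no adjacent C=O → ether.
  CH2NHCH2: C–N–C with sp³ carbons and no adjacent C=O → amine (secondary).
  CH=CH2: C=C double bond → alkene.
Alcohol appears at: CH(OH), CH(OH), CH(OH) → 3.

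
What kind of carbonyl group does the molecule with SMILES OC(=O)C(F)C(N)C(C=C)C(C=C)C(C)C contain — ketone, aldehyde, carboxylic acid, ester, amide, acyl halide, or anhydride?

carboxylic acid

The carbonyl is in the HOOC segment: –COOH: carbonyl C bonded to –OH and C → carboxylic acid (the –OH is not a separate alcohol).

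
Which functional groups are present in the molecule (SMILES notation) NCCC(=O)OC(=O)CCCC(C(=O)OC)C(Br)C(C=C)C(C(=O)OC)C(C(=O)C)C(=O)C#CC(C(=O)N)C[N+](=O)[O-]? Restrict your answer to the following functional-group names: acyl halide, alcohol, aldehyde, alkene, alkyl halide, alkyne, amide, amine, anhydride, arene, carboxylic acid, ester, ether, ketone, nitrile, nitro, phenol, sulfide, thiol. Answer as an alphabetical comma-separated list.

Working along the chain:
  H2NCH2: –NH2 on an sp³ carbon with no adjacent C=O → amine.
  CH2CO-O-COCH2: two acyl groups sharing one oxygen, –C(=O)–O–C(=O)– → anhydride.
  CH(COOCH3): pendant –COOCH3: carbonyl C bonded to C and –OCH3 → ester.
  CH(Br): halogen on an sp³ carbon → alkyl halide.
  CH(CH=CH2): pendant –CH=CH2: C=C double bond → alkene.
  CH(COOCH3): pendant –COOCH3: carbonyl C bonded to C and –OCH3 → ester.
  CH(COCH3): pendant –COCH3: carbonyl C bonded to two carbons → ketone.
  CO: –C(=O)– with carbon on both sides → ketone.
  C≡C: C≡C triple bond → alkyne.
  CH(CONH2): pendant –CONH2: carbonyl C bonded to C and N → amide.
  CH2NO2: –NO2 on carbon → nitro group.

alkene, alkyl halide, alkyne, amide, amine, anhydride, ester, ketone, nitro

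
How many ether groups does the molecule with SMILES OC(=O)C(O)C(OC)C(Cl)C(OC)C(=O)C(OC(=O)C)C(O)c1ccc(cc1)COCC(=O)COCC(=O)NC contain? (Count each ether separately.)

Working along the chain:
  HOOC: –COOH: carbonyl C bonded to –OH and C → carboxylic acid (the –OH is not a separate alcohol).
  CH(OH): –OH on an sp³ carbon → alcohol (secondary).
  CH(OCH3): pendant –OCH3: C–O–C with sp³ C, no adjacent C=O → ether.
  CH(Cl): halogen on an sp³ carbon → alkyl halide.
  CH(OCH3): pendant –OCH3: C–O–C with sp³ C, no adjacent C=O → ether.
  CO: –C(=O)– with carbon on both sides → ketone.
  CH(OCOCH3): pendant –OC(=O)CH3: an acyloxy group → ester.
  CH(OH): –OH on an sp³ carbon → alcohol (secondary).
  C6H4: para-disubstituted benzene ring → arene.
  CH2OCH2: C–O–C with sp³ carbons on both sides and no adjacent C=O → ether.
  CO: –C(=O)– with carbon on both sides → ketone.
  CH2OCH2: C–O–C with sp³ carbons on both sides and no adjacent C=O → ether.
  CONHCH3: –C(=O)NHCH3: carbonyl C bonded to C and to N → amide (the N is not an amine).
Ether appears at: CH(OCH3), CH(OCH3), CH2OCH2, CH2OCH2 → 4.

4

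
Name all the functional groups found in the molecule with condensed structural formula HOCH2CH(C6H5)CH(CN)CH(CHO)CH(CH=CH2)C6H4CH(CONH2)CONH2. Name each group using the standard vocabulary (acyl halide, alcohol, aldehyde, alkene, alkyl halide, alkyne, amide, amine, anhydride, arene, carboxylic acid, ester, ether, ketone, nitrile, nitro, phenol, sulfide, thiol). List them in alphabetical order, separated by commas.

alcohol, aldehyde, alkene, amide, arene, nitrile

HO– on an sp³ carbon → alcohol.
pendant –C6H5: benzene ring → arene.
pendant –C≡N: nitrile.
pendant –CHO: carbonyl C bonded to C and H → aldehyde.
pendant –CH=CH2: C=C double bond → alkene.
para-disubstituted benzene ring → arene.
pendant –CONH2: carbonyl C bonded to C and N → amide.
–C(=O)NH2: carbonyl C bonded to C and to N → amide (the N is not a separate amine).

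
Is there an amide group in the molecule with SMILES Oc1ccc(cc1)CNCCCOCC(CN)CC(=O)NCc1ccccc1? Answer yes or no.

Working along the chain:
  HOC6H4: –OH attached directly to an aromatic ring → phenol (not alcohol); the ring itself is an arene.
  CH2NHCH2: C–N–C with sp³ carbons and no adjacent C=O → amine (secondary).
  CH2OCH2: C–O–C with sp³ carbons on both sides and no adjacent C=O → ether.
  CH(CH2NH2): pendant –CH2NH2: N on sp³ C, no adjacent C=O → amine.
  CH2CONHCH2: –C(=O)–N– linkage → amide (the N is not an amine).
  C6H5: –C6H5 phenyl ring → arene.
The CH2CONHCH2 segment supplies the amide: –C(=O)–N– linkage → amide (the N is not an amine).

yes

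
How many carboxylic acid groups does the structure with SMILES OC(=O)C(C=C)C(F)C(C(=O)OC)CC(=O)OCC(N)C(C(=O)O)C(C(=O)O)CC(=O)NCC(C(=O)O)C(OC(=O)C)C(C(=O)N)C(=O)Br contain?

4

Taking each segment in turn:
  HOOC: –COOH: carbonyl C bonded to –OH and C → carboxylic acid (the –OH is not a separate alcohol).
  CH(CH=CH2): pendant –CH=CH2: C=C double bond → alkene.
  CH(F): halogen on an sp³ carbon → alkyl halide.
  CH(COOCH3): pendant –COOCH3: carbonyl C bonded to C and –OCH3 → ester.
  CH2COOCH2: –C(=O)–O–C with C on the carbonyl side → ester.
  CH(NH2): –NH2 on an sp³ carbon with no adjacent C=O → amine.
  CH(COOH): pendant –COOH: carbonyl C bonded to C and –OH → carboxylic acid.
  CH(COOH): pendant –COOH: carbonyl C bonded to C and –OH → carboxylic acid.
  CH2CONHCH2: –C(=O)–N– linkage → amide (the N is not an amine).
  CH(COOH): pendant –COOH: carbonyl C bonded to C and –OH → carboxylic acid.
  CH(OCOCH3): pendant –OC(=O)CH3: an acyloxy group → ester.
  CH(CONH2): pendant –CONH2: carbonyl C bonded to C and N → amide.
  COBr: –C(=O)Br: carbonyl C bonded to C and to a halogen → acyl halide (not alkyl halide).
Carboxylic acid appears at: HOOC, CH(COOH), CH(COOH), CH(COOH) → 4.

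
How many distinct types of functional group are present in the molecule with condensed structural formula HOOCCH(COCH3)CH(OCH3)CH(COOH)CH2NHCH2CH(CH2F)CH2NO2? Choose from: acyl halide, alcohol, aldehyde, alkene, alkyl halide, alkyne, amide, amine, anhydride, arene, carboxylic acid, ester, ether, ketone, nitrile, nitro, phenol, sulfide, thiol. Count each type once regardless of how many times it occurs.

6

Taking each segment in turn:
  HOOC: –COOH: carbonyl C bonded to –OH and C → carboxylic acid (the –OH is not a separate alcohol).
  CH(COCH3): pendant –COCH3: carbonyl C bonded to two carbons → ketone.
  CH(OCH3): pendant –OCH3: C–O–C with sp³ C, no adjacent C=O → ether.
  CH(COOH): pendant –COOH: carbonyl C bonded to C and –OH → carboxylic acid.
  CH2NHCH2: C–N–C with sp³ carbons and no adjacent C=O → amine (secondary).
  CH(CH2F): pendant –CH2X: halogen on sp³ carbon → alkyl halide.
  CH2NO2: –NO2 on carbon → nitro group.
Distinct types present: alkyl halide, amine, carboxylic acid, ether, ketone, nitro.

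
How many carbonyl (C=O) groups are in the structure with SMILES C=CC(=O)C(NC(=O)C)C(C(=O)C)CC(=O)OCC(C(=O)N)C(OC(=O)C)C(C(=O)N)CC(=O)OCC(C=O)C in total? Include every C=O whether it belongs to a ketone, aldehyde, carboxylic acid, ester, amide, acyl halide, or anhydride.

9

CO: ketone, 1 C=O (running total 1).
CH(NHCOCH3): amide, 1 C=O (running total 2).
CH(COCH3): ketone, 1 C=O (running total 3).
CH2COOCH2: ester, 1 C=O (running total 4).
CH(CONH2): amide, 1 C=O (running total 5).
CH(OCOCH3): ester, 1 C=O (running total 6).
CH(CONH2): amide, 1 C=O (running total 7).
CH2COOCH2: ester, 1 C=O (running total 8).
CH(CHO): aldehyde, 1 C=O (running total 9).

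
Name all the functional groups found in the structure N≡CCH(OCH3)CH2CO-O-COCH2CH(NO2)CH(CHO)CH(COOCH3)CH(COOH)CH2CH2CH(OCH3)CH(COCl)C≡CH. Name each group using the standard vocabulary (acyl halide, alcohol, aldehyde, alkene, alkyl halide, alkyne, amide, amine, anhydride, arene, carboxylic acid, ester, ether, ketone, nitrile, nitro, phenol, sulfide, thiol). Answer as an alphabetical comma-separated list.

N≡C–: carbon triple-bonded to nitrogen → nitrile.
pendant –OCH3: C–O–C with sp³ C, no adjacent C=O → ether.
two acyl groups sharing one oxygen, –C(=O)–O–C(=O)– → anhydride.
–NO2 on an sp³ carbon → nitro (the N=O is not a carbonyl).
pendant –CHO: carbonyl C bonded to C and H → aldehyde.
pendant –COOCH3: carbonyl C bonded to C and –OCH3 → ester.
pendant –COOH: carbonyl C bonded to C and –OH → carboxylic acid.
pendant –OCH3: C–O–C with sp³ C, no adjacent C=O → ether.
pendant –C(=O)X: carbonyl C bonded to C and halogen → acyl halide.
C≡C triple bond → alkyne.

acyl halide, aldehyde, alkyne, anhydride, carboxylic acid, ester, ether, nitrile, nitro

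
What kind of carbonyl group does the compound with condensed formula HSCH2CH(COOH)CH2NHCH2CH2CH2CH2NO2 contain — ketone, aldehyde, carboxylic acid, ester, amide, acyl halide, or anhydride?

carboxylic acid

The carbonyl is in the CH(COOH) segment: pendant –COOH: carbonyl C bonded to C and –OH → carboxylic acid.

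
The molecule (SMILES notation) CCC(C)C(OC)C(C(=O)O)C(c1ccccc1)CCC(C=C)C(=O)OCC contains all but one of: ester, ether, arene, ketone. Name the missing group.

ester: present (COOCH2CH3 — –C(=O)OCH2CH3: carbonyl C bonded to C and to –OEt → ester).
arene: present (CH(C6H5) — pendant –C6H5: benzene ring → arene).
ether: present (CH(OCH3) — pendant –OCH3: C–O–C with sp³ C, no adjacent C=O → ether).
ketone: absent. In COOCH2CH3, the C=O is bonded to an –O–C group, which defines an ester, not a ketone. In CH(COOH), the C=O bears an –OH, making it a carboxylic acid rather than a ketone.

ketone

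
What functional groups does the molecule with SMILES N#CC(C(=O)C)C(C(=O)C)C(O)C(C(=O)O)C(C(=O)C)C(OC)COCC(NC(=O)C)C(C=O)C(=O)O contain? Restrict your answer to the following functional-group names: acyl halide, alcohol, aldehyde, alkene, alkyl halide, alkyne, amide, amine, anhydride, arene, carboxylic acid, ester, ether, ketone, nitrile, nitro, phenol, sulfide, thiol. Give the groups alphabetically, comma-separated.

Reading the structure from left to right:
  N≡C: N≡C–: carbon triple-bonded to nitrogen → nitrile.
  CH(COCH3): pendant –COCH3: carbonyl C bonded to two carbons → ketone.
  CH(COCH3): pendant –COCH3: carbonyl C bonded to two carbons → ketone.
  CH(OH): –OH on an sp³ carbon → alcohol (secondary).
  CH(COOH): pendant –COOH: carbonyl C bonded to C and –OH → carboxylic acid.
  CH(COCH3): pendant –COCH3: carbonyl C bonded to two carbons → ketone.
  CH(OCH3): pendant –OCH3: C–O–C with sp³ C, no adjacent C=O → ether.
  CH2OCH2: C–O–C with sp³ carbons on both sides and no adjacent C=O → ether.
  CH(NHCOCH3): pendant –NHC(=O)CH3: N bonded to a carbonyl → amide (not amine).
  CH(CHO): pendant –CHO: carbonyl C bonded to C and H → aldehyde.
  COOH: –COOH: carbonyl C bonded to –OH and C → carboxylic acid (the –OH is not a separate alcohol).

alcohol, aldehyde, amide, carboxylic acid, ether, ketone, nitrile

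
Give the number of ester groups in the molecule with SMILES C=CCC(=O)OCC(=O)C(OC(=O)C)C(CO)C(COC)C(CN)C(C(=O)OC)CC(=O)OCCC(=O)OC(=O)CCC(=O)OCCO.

C=C double bond → alkene.
–C(=O)–O–C with C on the carbonyl side → ester.
–C(=O)– with carbon on both sides → ketone.
pendant –OC(=O)CH3: an acyloxy group → ester.
pendant –CH2OH on an sp³ backbone C → alcohol.
pendant –CH2OCH3: C–O–C linkage → ether.
pendant –CH2NH2: N on sp³ C, no adjacent C=O → amine.
pendant –COOCH3: carbonyl C bonded to C and –OCH3 → ester.
–C(=O)–O–C with C on the carbonyl side → ester.
two acyl groups sharing one oxygen, –C(=O)–O–C(=O)– → anhydride.
–C(=O)–O–C with C on the carbonyl side → ester.
–OH on an sp³ carbon → alcohol.
Ester appears at: CH2COOCH2, CH(OCOCH3), CH(COOCH3), CH2COOCH2, CH2COOCH2 → 5.

5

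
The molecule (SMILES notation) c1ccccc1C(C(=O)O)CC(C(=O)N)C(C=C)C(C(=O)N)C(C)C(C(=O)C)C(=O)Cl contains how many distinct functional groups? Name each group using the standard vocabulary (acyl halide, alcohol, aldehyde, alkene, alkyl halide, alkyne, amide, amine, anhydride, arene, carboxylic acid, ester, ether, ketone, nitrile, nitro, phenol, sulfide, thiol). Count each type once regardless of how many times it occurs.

6

Reading the structure from left to right:
  C6H5: C6H5– phenyl ring → arene.
  CH(COOH): pendant –COOH: carbonyl C bonded to C and –OH → carboxylic acid.
  CH(CONH2): pendant –CONH2: carbonyl C bonded to C and N → amide.
  CH(CH=CH2): pendant –CH=CH2: C=C double bond → alkene.
  CH(CONH2): pendant –CONH2: carbonyl C bonded to C and N → amide.
  CH(COCH3): pendant –COCH3: carbonyl C bonded to two carbons → ketone.
  COCl: –C(=O)Cl: carbonyl C bonded to C and to a halogen → acyl halide (not alkyl halide).
Distinct types present: acyl halide, alkene, amide, arene, carboxylic acid, ketone.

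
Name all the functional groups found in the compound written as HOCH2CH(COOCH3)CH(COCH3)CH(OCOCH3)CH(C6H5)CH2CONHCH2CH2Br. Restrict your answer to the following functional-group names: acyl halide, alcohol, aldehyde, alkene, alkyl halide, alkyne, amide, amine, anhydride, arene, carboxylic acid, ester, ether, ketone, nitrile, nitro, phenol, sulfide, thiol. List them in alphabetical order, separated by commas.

Taking each segment in turn:
  HOCH2: HO– on an sp³ carbon → alcohol.
  CH(COOCH3): pendant –COOCH3: carbonyl C bonded to C and –OCH3 → ester.
  CH(COCH3): pendant –COCH3: carbonyl C bonded to two carbons → ketone.
  CH(OCOCH3): pendant –OC(=O)CH3: an acyloxy group → ester.
  CH(C6H5): pendant –C6H5: benzene ring → arene.
  CH2CONHCH2: –C(=O)–N– linkage → amide (the N is not an amine).
  CH2Br: halogen on an sp³ carbon → alkyl halide.

alcohol, alkyl halide, amide, arene, ester, ketone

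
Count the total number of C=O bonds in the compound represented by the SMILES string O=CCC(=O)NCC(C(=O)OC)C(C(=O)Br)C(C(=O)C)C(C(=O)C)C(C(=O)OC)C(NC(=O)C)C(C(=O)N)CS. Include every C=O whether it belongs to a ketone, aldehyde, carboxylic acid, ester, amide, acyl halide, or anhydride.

9

OHC: aldehyde, 1 C=O (running total 1).
CH2CONHCH2: amide, 1 C=O (running total 2).
CH(COOCH3): ester, 1 C=O (running total 3).
CH(COBr): acyl halide, 1 C=O (running total 4).
CH(COCH3): ketone, 1 C=O (running total 5).
CH(COCH3): ketone, 1 C=O (running total 6).
CH(COOCH3): ester, 1 C=O (running total 7).
CH(NHCOCH3): amide, 1 C=O (running total 8).
CH(CONH2): amide, 1 C=O (running total 9).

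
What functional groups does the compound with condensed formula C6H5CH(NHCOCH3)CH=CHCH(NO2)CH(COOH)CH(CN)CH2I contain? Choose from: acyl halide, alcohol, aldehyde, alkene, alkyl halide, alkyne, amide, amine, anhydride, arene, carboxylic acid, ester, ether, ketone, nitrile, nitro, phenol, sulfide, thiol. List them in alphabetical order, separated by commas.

alkene, alkyl halide, amide, arene, carboxylic acid, nitrile, nitro

Working along the chain:
  C6H5: C6H5– phenyl ring → arene.
  CH(NHCOCH3): pendant –NHC(=O)CH3: N bonded to a carbonyl → amide (not amine).
  CH=CH: C=C double bond → alkene.
  CH(NO2): –NO2 on an sp³ carbon → nitro (the N=O is not a carbonyl).
  CH(COOH): pendant –COOH: carbonyl C bonded to C and –OH → carboxylic acid.
  CH(CN): pendant –C≡N: nitrile.
  CH2I: halogen on an sp³ carbon → alkyl halide.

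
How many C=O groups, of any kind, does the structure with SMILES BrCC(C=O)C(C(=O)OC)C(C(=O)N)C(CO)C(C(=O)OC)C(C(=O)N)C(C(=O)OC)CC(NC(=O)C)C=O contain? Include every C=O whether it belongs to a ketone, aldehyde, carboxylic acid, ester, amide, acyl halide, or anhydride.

CH(CHO): aldehyde, 1 C=O (running total 1).
CH(COOCH3): ester, 1 C=O (running total 2).
CH(CONH2): amide, 1 C=O (running total 3).
CH(COOCH3): ester, 1 C=O (running total 4).
CH(CONH2): amide, 1 C=O (running total 5).
CH(COOCH3): ester, 1 C=O (running total 6).
CH(NHCOCH3): amide, 1 C=O (running total 7).
CHO: aldehyde, 1 C=O (running total 8).

8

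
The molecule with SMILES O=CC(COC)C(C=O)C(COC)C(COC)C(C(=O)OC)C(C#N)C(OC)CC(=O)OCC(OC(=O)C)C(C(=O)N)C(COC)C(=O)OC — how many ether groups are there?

5

Reading the structure from left to right:
  OHC: terminal –CHO: carbonyl C bonded to H and C → aldehyde.
  CH(CH2OCH3): pendant –CH2OCH3: C–O–C linkage → ether.
  CH(CHO): pendant –CHO: carbonyl C bonded to C and H → aldehyde.
  CH(CH2OCH3): pendant –CH2OCH3: C–O–C linkage → ether.
  CH(CH2OCH3): pendant –CH2OCH3: C–O–C linkage → ether.
  CH(COOCH3): pendant –COOCH3: carbonyl C bonded to C and –OCH3 → ester.
  CH(CN): pendant –C≡N: nitrile.
  CH(OCH3): pendant –OCH3: C–O–C with sp³ C, no adjacent C=O → ether.
  CH2COOCH2: –C(=O)–O–C with C on the carbonyl side → ester.
  CH(OCOCH3): pendant –OC(=O)CH3: an acyloxy group → ester.
  CH(CONH2): pendant –CONH2: carbonyl C bonded to C and N → amide.
  CH(CH2OCH3): pendant –CH2OCH3: C–O–C linkage → ether.
  COOCH3: –C(=O)OCH3: carbonyl C bonded to C and to –OCH3 → ester (not ketone + ether).
Ether appears at: CH(CH2OCH3), CH(CH2OCH3), CH(CH2OCH3), CH(OCH3), CH(CH2OCH3) → 5.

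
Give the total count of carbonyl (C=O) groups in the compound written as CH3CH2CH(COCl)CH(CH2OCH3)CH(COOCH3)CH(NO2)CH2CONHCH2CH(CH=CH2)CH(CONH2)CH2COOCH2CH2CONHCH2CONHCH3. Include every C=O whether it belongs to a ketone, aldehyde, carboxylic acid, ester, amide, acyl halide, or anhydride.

7

CH(COCl): acyl halide, 1 C=O (running total 1).
CH(COOCH3): ester, 1 C=O (running total 2).
CH2CONHCH2: amide, 1 C=O (running total 3).
CH(CONH2): amide, 1 C=O (running total 4).
CH2COOCH2: ester, 1 C=O (running total 5).
CH2CONHCH2: amide, 1 C=O (running total 6).
CONHCH3: amide, 1 C=O (running total 7).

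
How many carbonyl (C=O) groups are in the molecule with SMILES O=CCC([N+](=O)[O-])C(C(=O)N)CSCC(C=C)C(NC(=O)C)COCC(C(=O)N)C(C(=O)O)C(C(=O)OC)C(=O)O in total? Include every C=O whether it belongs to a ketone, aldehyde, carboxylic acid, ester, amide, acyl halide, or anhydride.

OHC: aldehyde, 1 C=O (running total 1).
CH(CONH2): amide, 1 C=O (running total 2).
CH(NHCOCH3): amide, 1 C=O (running total 3).
CH(CONH2): amide, 1 C=O (running total 4).
CH(COOH): carboxylic acid, 1 C=O (running total 5).
CH(COOCH3): ester, 1 C=O (running total 6).
COOH: carboxylic acid, 1 C=O (running total 7).

7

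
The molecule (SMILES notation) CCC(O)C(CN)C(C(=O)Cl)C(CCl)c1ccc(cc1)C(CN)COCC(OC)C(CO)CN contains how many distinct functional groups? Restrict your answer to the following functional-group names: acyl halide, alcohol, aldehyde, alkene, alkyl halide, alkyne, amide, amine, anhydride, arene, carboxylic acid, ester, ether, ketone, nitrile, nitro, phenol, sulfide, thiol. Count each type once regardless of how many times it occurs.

6

Taking each segment in turn:
  CH(OH): –OH on an sp³ carbon → alcohol (secondary).
  CH(CH2NH2): pendant –CH2NH2: N on sp³ C, no adjacent C=O → amine.
  CH(COCl): pendant –C(=O)X: carbonyl C bonded to C and halogen → acyl halide.
  CH(CH2Cl): pendant –CH2X: halogen on sp³ carbon → alkyl halide.
  C6H4: para-disubstituted benzene ring → arene.
  CH(CH2NH2): pendant –CH2NH2: N on sp³ C, no adjacent C=O → amine.
  CH2OCH2: C–O–C with sp³ carbons on both sides and no adjacent C=O → ether.
  CH(OCH3): pendant –OCH3: C–O–C with sp³ C, no adjacent C=O → ether.
  CH(CH2OH): pendant –CH2OH on an sp³ backbone C → alcohol.
  CH2NH2: –NH2 on an sp³ carbon with no adjacent C=O → amine.
Distinct types present: acyl halide, alcohol, alkyl halide, amine, arene, ether.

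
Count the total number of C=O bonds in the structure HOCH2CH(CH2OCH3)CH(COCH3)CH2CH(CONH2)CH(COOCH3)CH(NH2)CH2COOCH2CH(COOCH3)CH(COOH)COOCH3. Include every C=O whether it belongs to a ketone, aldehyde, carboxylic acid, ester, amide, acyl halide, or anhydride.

CH(COCH3): ketone, 1 C=O (running total 1).
CH(CONH2): amide, 1 C=O (running total 2).
CH(COOCH3): ester, 1 C=O (running total 3).
CH2COOCH2: ester, 1 C=O (running total 4).
CH(COOCH3): ester, 1 C=O (running total 5).
CH(COOH): carboxylic acid, 1 C=O (running total 6).
COOCH3: ester, 1 C=O (running total 7).

7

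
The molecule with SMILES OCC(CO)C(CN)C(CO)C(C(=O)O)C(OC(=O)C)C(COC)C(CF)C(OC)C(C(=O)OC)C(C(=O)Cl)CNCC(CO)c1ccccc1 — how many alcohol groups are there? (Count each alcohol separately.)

Taking each segment in turn:
  HOCH2: HO– on an sp³ carbon → alcohol.
  CH(CH2OH): pendant –CH2OH on an sp³ backbone C → alcohol.
  CH(CH2NH2): pendant –CH2NH2: N on sp³ C, no adjacent C=O → amine.
  CH(CH2OH): pendant –CH2OH on an sp³ backbone C → alcohol.
  CH(COOH): pendant –COOH: carbonyl C bonded to C and –OH → carboxylic acid.
  CH(OCOCH3): pendant –OC(=O)CH3: an acyloxy group → ester.
  CH(CH2OCH3): pendant –CH2OCH3: C–O–C linkage → ether.
  CH(CH2F): pendant –CH2X: halogen on sp³ carbon → alkyl halide.
  CH(OCH3): pendant –OCH3: C–O–C with sp³ C, no adjacent C=O → ether.
  CH(COOCH3): pendant –COOCH3: carbonyl C bonded to C and –OCH3 → ester.
  CH(COCl): pendant –C(=O)X: carbonyl C bonded to C and halogen → acyl halide.
  CH2NHCH2: C–N–C with sp³ carbons and no adjacent C=O → amine (secondary).
  CH(CH2OH): pendant –CH2OH on an sp³ backbone C → alcohol.
  C6H5: –C6H5 phenyl ring → arene.
Alcohol appears at: HOCH2, CH(CH2OH), CH(CH2OH), CH(CH2OH) → 4.

4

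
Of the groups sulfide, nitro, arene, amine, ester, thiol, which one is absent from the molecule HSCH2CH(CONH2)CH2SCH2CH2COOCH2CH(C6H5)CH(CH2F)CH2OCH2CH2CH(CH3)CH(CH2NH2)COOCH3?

nitro

sulfide: present (CH2SCH2 — C–S–C linkage → sulfide (thioether)).
thiol: present (HSCH2 — –SH on an sp³ carbon → thiol).
arene: present (CH(C6H5) — pendant –C6H5: benzene ring → arene).
amine: present (CH(CH2NH2) — pendant –CH2NH2: N on sp³ C, no adjacent C=O → amine).
ester: present (CH2COOCH2 — –C(=O)–O–C with C on the carbonyl side → ester).
nitro: no segment matches this pattern.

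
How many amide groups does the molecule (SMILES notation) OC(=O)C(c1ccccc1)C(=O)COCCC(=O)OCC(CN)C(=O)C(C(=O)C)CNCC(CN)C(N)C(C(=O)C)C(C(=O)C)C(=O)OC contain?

–COOH: carbonyl C bonded to –OH and C → carboxylic acid (the –OH is not a separate alcohol).
pendant –C6H5: benzene ring → arene.
–C(=O)– with carbon on both sides → ketone.
C–O–C with sp³ carbons on both sides and no adjacent C=O → ether.
–C(=O)–O–C with C on the carbonyl side → ester.
pendant –CH2NH2: N on sp³ C, no adjacent C=O → amine.
–C(=O)– with carbon on both sides → ketone.
pendant –COCH3: carbonyl C bonded to two carbons → ketone.
C–N–C with sp³ carbons and no adjacent C=O → amine (secondary).
pendant –CH2NH2: N on sp³ C, no adjacent C=O → amine.
–NH2 on an sp³ carbon with no adjacent C=O → amine.
pendant –COCH3: carbonyl C bonded to two carbons → ketone.
pendant –COCH3: carbonyl C bonded to two carbons → ketone.
–C(=O)OCH3: carbonyl C bonded to C and to –OCH3 → ester (not ketone + ether).
No segment is a amide: CH(CH2NH2) is amine, not amide; CH2NHCH2 is amine, not amide; CH(CH2NH2) is amine, not amide. → 0.

0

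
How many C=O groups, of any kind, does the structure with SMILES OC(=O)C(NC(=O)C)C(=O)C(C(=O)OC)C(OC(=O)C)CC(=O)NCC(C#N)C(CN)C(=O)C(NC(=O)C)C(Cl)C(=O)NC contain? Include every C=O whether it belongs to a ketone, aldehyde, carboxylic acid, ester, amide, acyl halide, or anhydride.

9

HOOC: carboxylic acid, 1 C=O (running total 1).
CH(NHCOCH3): amide, 1 C=O (running total 2).
CO: ketone, 1 C=O (running total 3).
CH(COOCH3): ester, 1 C=O (running total 4).
CH(OCOCH3): ester, 1 C=O (running total 5).
CH2CONHCH2: amide, 1 C=O (running total 6).
CO: ketone, 1 C=O (running total 7).
CH(NHCOCH3): amide, 1 C=O (running total 8).
CONHCH3: amide, 1 C=O (running total 9).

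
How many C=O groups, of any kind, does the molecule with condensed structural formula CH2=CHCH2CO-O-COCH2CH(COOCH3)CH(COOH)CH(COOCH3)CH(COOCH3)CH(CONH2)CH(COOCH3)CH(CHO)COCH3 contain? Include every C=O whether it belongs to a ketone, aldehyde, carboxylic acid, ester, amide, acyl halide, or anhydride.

CH2CO-O-COCH2: anhydride, 2 C=O (running total 2).
CH(COOCH3): ester, 1 C=O (running total 3).
CH(COOH): carboxylic acid, 1 C=O (running total 4).
CH(COOCH3): ester, 1 C=O (running total 5).
CH(COOCH3): ester, 1 C=O (running total 6).
CH(CONH2): amide, 1 C=O (running total 7).
CH(COOCH3): ester, 1 C=O (running total 8).
CH(CHO): aldehyde, 1 C=O (running total 9).
CO: ketone, 1 C=O (running total 10).

10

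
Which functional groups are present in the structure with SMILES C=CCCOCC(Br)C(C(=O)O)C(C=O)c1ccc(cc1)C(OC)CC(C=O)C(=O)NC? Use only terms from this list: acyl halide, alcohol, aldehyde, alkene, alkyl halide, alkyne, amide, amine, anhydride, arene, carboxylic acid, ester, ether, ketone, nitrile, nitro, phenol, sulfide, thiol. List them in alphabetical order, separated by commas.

Reading the structure from left to right:
  CH2=CH: C=C double bond → alkene.
  CH2OCH2: C–O–C with sp³ carbons on both sides and no adjacent C=O → ether.
  CH(Br): halogen on an sp³ carbon → alkyl halide.
  CH(COOH): pendant –COOH: carbonyl C bonded to C and –OH → carboxylic acid.
  CH(CHO): pendant –CHO: carbonyl C bonded to C and H → aldehyde.
  C6H4: para-disubstituted benzene ring → arene.
  CH(OCH3): pendant –OCH3: C–O–C with sp³ C, no adjacent C=O → ether.
  CH(CHO): pendant –CHO: carbonyl C bonded to C and H → aldehyde.
  CONHCH3: –C(=O)NHCH3: carbonyl C bonded to C and to N → amide (the N is not an amine).

aldehyde, alkene, alkyl halide, amide, arene, carboxylic acid, ether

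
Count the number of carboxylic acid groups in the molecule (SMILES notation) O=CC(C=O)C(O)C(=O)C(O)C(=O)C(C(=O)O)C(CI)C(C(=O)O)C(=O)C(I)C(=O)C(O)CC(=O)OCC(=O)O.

3

Taking each segment in turn:
  OHC: terminal –CHO: carbonyl C bonded to H and C → aldehyde.
  CH(CHO): pendant –CHO: carbonyl C bonded to C and H → aldehyde.
  CH(OH): –OH on an sp³ carbon → alcohol (secondary).
  CO: –C(=O)– with carbon on both sides → ketone.
  CH(OH): –OH on an sp³ carbon → alcohol (secondary).
  CO: –C(=O)– with carbon on both sides → ketone.
  CH(COOH): pendant –COOH: carbonyl C bonded to C and –OH → carboxylic acid.
  CH(CH2I): pendant –CH2X: halogen on sp³ carbon → alkyl halide.
  CH(COOH): pendant –COOH: carbonyl C bonded to C and –OH → carboxylic acid.
  CO: –C(=O)– with carbon on both sides → ketone.
  CH(I): halogen on an sp³ carbon → alkyl halide.
  CO: –C(=O)– with carbon on both sides → ketone.
  CH(OH): –OH on an sp³ carbon → alcohol (secondary).
  CH2COOCH2: –C(=O)–O–C with C on the carbonyl side → ester.
  COOH: –COOH: carbonyl C bonded to –OH and C → carboxylic acid (the –OH is not a separate alcohol).
Carboxylic acid appears at: CH(COOH), CH(COOH), COOH → 3.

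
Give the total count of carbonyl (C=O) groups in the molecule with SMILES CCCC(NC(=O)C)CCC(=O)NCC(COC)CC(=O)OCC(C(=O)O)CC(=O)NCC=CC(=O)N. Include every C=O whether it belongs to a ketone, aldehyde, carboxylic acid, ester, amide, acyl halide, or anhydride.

CH(NHCOCH3): amide, 1 C=O (running total 1).
CH2CONHCH2: amide, 1 C=O (running total 2).
CH2COOCH2: ester, 1 C=O (running total 3).
CH(COOH): carboxylic acid, 1 C=O (running total 4).
CH2CONHCH2: amide, 1 C=O (running total 5).
CONH2: amide, 1 C=O (running total 6).

6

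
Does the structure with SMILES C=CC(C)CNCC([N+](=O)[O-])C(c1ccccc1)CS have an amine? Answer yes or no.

yes

Reading the structure from left to right:
  CH2=CH: C=C double bond → alkene.
  CH2NHCH2: C–N–C with sp³ carbons and no adjacent C=O → amine (secondary).
  CH(NO2): –NO2 on an sp³ carbon → nitro (the N=O is not a carbonyl).
  CH(C6H5): pendant –C6H5: benzene ring → arene.
  CH2SH: –SH on an sp³ carbon → thiol.
The CH2NHCH2 segment supplies the amine: C–N–C with sp³ carbons and no adjacent C=O → amine (secondary).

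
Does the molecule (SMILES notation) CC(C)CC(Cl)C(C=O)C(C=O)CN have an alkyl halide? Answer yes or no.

yes

Taking each segment in turn:
  CH(Cl): halogen on an sp³ carbon → alkyl halide.
  CH(CHO): pendant –CHO: carbonyl C bonded to C and H → aldehyde.
  CH(CHO): pendant –CHO: carbonyl C bonded to C and H → aldehyde.
  CH2NH2: –NH2 on an sp³ carbon with no adjacent C=O → amine.
The CH(Cl) segment supplies the alkyl halide: halogen on an sp³ carbon → alkyl halide.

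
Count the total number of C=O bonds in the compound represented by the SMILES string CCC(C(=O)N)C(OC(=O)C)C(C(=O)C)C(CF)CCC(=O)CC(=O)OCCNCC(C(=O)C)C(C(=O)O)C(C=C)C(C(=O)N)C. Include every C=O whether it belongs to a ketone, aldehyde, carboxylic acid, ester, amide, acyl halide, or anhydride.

CH(CONH2): amide, 1 C=O (running total 1).
CH(OCOCH3): ester, 1 C=O (running total 2).
CH(COCH3): ketone, 1 C=O (running total 3).
CO: ketone, 1 C=O (running total 4).
CH2COOCH2: ester, 1 C=O (running total 5).
CH(COCH3): ketone, 1 C=O (running total 6).
CH(COOH): carboxylic acid, 1 C=O (running total 7).
CH(CONH2): amide, 1 C=O (running total 8).

8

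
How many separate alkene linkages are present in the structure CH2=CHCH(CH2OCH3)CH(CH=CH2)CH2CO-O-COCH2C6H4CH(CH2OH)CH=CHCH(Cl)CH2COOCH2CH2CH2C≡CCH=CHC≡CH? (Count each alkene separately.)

4

Working along the chain:
  CH2=CH: C=C double bond → alkene.
  CH(CH2OCH3): pendant –CH2OCH3: C–O–C linkage → ether.
  CH(CH=CH2): pendant –CH=CH2: C=C double bond → alkene.
  CH2CO-O-COCH2: two acyl groups sharing one oxygen, –C(=O)–O–C(=O)– → anhydride.
  C6H4: para-disubstituted benzene ring → arene.
  CH(CH2OH): pendant –CH2OH on an sp³ backbone C → alcohol.
  CH=CH: C=C double bond → alkene.
  CH(Cl): halogen on an sp³ carbon → alkyl halide.
  CH2COOCH2: –C(=O)–O–C with C on the carbonyl side → ester.
  C≡C: C≡C triple bond → alkyne.
  CH=CH: C=C double bond → alkene.
  C≡CH: C≡C triple bond → alkyne.
Alkene appears at: CH2=CH, CH(CH=CH2), CH=CH, CH=CH → 4.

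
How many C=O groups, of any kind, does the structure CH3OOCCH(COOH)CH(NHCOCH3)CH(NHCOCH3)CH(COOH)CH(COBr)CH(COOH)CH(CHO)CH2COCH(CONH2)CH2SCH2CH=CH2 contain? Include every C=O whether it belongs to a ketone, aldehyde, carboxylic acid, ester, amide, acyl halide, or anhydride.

10

CH3OOC: ester, 1 C=O (running total 1).
CH(COOH): carboxylic acid, 1 C=O (running total 2).
CH(NHCOCH3): amide, 1 C=O (running total 3).
CH(NHCOCH3): amide, 1 C=O (running total 4).
CH(COOH): carboxylic acid, 1 C=O (running total 5).
CH(COBr): acyl halide, 1 C=O (running total 6).
CH(COOH): carboxylic acid, 1 C=O (running total 7).
CH(CHO): aldehyde, 1 C=O (running total 8).
CO: ketone, 1 C=O (running total 9).
CH(CONH2): amide, 1 C=O (running total 10).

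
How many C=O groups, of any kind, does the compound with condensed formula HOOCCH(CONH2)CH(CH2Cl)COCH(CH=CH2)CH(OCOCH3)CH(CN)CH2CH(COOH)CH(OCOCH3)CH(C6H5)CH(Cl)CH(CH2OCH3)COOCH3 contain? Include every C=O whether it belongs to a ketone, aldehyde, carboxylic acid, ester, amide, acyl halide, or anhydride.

HOOC: carboxylic acid, 1 C=O (running total 1).
CH(CONH2): amide, 1 C=O (running total 2).
CO: ketone, 1 C=O (running total 3).
CH(OCOCH3): ester, 1 C=O (running total 4).
CH(COOH): carboxylic acid, 1 C=O (running total 5).
CH(OCOCH3): ester, 1 C=O (running total 6).
COOCH3: ester, 1 C=O (running total 7).

7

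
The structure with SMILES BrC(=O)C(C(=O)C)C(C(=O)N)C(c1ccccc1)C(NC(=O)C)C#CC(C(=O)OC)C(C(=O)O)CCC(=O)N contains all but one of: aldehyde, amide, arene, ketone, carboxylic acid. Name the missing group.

amide: present (CH(CONH2) — pendant –CONH2: carbonyl C bonded to C and N → amide).
carboxylic acid: present (CH(COOH) — pendant –COOH: carbonyl C bonded to C and –OH → carboxylic acid).
arene: present (CH(C6H5) — pendant –C6H5: benzene ring → arene).
ketone: present (CH(COCH3) — pendant –COCH3: carbonyl C bonded to two carbons → ketone).
aldehyde: absent. In CH(COCH3), the carbonyl carbon is bonded to two carbons, so it is a ketone, not an aldehyde. In CH(COOH), the carbonyl carbon bears –OH, not –H, so it is a carboxylic acid.

aldehyde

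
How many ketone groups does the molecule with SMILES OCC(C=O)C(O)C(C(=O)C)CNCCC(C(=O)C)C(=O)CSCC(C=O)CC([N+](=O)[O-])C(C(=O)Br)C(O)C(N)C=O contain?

3

HO– on an sp³ carbon → alcohol.
pendant –CHO: carbonyl C bonded to C and H → aldehyde.
–OH on an sp³ carbon → alcohol (secondary).
pendant –COCH3: carbonyl C bonded to two carbons → ketone.
C–N–C with sp³ carbons and no adjacent C=O → amine (secondary).
pendant –COCH3: carbonyl C bonded to two carbons → ketone.
–C(=O)– with carbon on both sides → ketone.
C–S–C linkage → sulfide (thioether).
pendant –CHO: carbonyl C bonded to C and H → aldehyde.
–NO2 on an sp³ carbon → nitro (the N=O is not a carbonyl).
pendant –C(=O)X: carbonyl C bonded to C and halogen → acyl halide.
–OH on an sp³ carbon → alcohol (secondary).
–NH2 on an sp³ carbon with no adjacent C=O → amine.
terminal –CHO: carbonyl C bonded to H and C → aldehyde.
Ketone appears at: CH(COCH3), CH(COCH3), CO → 3.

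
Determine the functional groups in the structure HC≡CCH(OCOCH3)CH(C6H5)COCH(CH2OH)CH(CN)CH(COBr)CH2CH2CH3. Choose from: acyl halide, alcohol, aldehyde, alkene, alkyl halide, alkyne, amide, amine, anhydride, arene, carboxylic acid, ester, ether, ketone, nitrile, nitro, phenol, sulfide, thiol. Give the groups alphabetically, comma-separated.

Reading the structure from left to right:
  HC≡C: C≡C triple bond → alkyne.
  CH(OCOCH3): pendant –OC(=O)CH3: an acyloxy group → ester.
  CH(C6H5): pendant –C6H5: benzene ring → arene.
  CO: –C(=O)– with carbon on both sides → ketone.
  CH(CH2OH): pendant –CH2OH on an sp³ backbone C → alcohol.
  CH(CN): pendant –C≡N: nitrile.
  CH(COBr): pendant –C(=O)X: carbonyl C bonded to C and halogen → acyl halide.

acyl halide, alcohol, alkyne, arene, ester, ketone, nitrile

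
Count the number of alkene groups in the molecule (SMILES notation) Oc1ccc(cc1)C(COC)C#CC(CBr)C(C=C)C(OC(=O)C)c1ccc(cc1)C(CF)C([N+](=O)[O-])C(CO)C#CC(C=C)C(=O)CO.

2

Taking each segment in turn:
  HOC6H4: –OH attached directly to an aromatic ring → phenol (not alcohol); the ring itself is an arene.
  CH(CH2OCH3): pendant –CH2OCH3: C–O–C linkage → ether.
  C≡C: C≡C triple bond → alkyne.
  CH(CH2Br): pendant –CH2X: halogen on sp³ carbon → alkyl halide.
  CH(CH=CH2): pendant –CH=CH2: C=C double bond → alkene.
  CH(OCOCH3): pendant –OC(=O)CH3: an acyloxy group → ester.
  C6H4: para-disubstituted benzene ring → arene.
  CH(CH2F): pendant –CH2X: halogen on sp³ carbon → alkyl halide.
  CH(NO2): –NO2 on an sp³ carbon → nitro (the N=O is not a carbonyl).
  CH(CH2OH): pendant –CH2OH on an sp³ backbone C → alcohol.
  C≡C: C≡C triple bond → alkyne.
  CH(CH=CH2): pendant –CH=CH2: C=C double bond → alkene.
  CO: –C(=O)– with carbon on both sides → ketone.
  CH2OH: –OH on an sp³ carbon → alcohol.
Alkene appears at: CH(CH=CH2), CH(CH=CH2) → 2.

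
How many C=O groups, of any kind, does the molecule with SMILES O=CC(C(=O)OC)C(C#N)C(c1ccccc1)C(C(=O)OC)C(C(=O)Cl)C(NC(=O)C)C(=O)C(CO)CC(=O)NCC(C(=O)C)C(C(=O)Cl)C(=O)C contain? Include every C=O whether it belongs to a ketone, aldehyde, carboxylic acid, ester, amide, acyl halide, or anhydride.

10

OHC: aldehyde, 1 C=O (running total 1).
CH(COOCH3): ester, 1 C=O (running total 2).
CH(COOCH3): ester, 1 C=O (running total 3).
CH(COCl): acyl halide, 1 C=O (running total 4).
CH(NHCOCH3): amide, 1 C=O (running total 5).
CO: ketone, 1 C=O (running total 6).
CH2CONHCH2: amide, 1 C=O (running total 7).
CH(COCH3): ketone, 1 C=O (running total 8).
CH(COCl): acyl halide, 1 C=O (running total 9).
CO: ketone, 1 C=O (running total 10).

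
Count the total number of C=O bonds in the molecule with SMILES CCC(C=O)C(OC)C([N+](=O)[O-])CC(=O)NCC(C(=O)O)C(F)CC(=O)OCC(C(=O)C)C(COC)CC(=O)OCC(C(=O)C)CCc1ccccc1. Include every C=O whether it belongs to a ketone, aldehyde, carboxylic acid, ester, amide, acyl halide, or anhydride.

7

CH(CHO): aldehyde, 1 C=O (running total 1).
CH2CONHCH2: amide, 1 C=O (running total 2).
CH(COOH): carboxylic acid, 1 C=O (running total 3).
CH2COOCH2: ester, 1 C=O (running total 4).
CH(COCH3): ketone, 1 C=O (running total 5).
CH2COOCH2: ester, 1 C=O (running total 6).
CH(COCH3): ketone, 1 C=O (running total 7).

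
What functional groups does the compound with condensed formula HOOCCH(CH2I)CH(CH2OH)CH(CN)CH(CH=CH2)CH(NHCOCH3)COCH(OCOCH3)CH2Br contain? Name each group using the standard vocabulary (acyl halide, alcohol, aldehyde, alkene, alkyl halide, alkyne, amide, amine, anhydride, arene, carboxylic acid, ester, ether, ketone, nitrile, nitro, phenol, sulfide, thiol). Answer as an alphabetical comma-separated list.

alcohol, alkene, alkyl halide, amide, carboxylic acid, ester, ketone, nitrile

Working along the chain:
  HOOC: –COOH: carbonyl C bonded to –OH and C → carboxylic acid (the –OH is not a separate alcohol).
  CH(CH2I): pendant –CH2X: halogen on sp³ carbon → alkyl halide.
  CH(CH2OH): pendant –CH2OH on an sp³ backbone C → alcohol.
  CH(CN): pendant –C≡N: nitrile.
  CH(CH=CH2): pendant –CH=CH2: C=C double bond → alkene.
  CH(NHCOCH3): pendant –NHC(=O)CH3: N bonded to a carbonyl → amide (not amine).
  CO: –C(=O)– with carbon on both sides → ketone.
  CH(OCOCH3): pendant –OC(=O)CH3: an acyloxy group → ester.
  CH2Br: halogen on an sp³ carbon → alkyl halide.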